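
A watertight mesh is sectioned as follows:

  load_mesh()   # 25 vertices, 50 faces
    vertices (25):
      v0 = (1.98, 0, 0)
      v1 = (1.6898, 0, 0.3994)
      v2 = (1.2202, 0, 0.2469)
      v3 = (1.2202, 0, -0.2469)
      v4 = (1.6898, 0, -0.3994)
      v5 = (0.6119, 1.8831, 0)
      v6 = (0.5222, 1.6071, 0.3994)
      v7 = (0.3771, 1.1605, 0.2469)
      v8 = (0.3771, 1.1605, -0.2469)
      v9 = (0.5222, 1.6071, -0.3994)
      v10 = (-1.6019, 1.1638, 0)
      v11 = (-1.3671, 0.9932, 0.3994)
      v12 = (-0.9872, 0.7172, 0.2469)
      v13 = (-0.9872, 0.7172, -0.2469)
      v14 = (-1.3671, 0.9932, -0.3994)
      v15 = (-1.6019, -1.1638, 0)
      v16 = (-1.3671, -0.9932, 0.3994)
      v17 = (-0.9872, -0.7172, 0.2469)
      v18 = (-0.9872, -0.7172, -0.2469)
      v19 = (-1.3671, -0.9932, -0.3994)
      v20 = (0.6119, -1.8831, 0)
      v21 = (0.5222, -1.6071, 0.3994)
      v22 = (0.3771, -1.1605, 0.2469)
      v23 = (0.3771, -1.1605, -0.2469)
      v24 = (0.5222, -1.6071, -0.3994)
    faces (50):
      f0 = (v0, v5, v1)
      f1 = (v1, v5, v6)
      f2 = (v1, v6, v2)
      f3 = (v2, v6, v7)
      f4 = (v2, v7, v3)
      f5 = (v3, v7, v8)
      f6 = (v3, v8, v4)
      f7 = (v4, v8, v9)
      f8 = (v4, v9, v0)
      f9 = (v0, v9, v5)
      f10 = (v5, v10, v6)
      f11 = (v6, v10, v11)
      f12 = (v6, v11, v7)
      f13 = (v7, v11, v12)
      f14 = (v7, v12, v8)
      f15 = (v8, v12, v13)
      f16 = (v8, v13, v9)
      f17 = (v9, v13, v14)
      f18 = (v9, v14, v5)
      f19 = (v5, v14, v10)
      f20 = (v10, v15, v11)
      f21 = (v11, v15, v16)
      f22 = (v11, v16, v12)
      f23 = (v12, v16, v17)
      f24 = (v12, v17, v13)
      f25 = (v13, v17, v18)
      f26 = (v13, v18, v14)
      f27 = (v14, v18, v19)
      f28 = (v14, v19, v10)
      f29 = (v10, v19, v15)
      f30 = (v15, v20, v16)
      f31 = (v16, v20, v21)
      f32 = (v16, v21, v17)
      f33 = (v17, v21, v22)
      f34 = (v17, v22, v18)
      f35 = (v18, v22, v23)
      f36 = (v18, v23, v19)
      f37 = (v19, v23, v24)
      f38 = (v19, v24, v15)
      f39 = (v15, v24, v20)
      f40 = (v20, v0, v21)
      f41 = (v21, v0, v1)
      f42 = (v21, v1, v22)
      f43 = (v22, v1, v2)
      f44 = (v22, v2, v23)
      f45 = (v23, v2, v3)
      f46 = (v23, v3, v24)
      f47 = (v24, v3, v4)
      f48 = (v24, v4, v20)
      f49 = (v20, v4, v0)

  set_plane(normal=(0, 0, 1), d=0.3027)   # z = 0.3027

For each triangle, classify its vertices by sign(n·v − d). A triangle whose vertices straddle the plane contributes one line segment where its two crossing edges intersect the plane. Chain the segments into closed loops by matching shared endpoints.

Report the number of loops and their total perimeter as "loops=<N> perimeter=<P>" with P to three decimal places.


loops=2 perimeter=18.528

Straddling triangles (20 of 50):
  (v0,v5,v1) [--+] → (1.42883, 0.455923, 0.3027)–(1.76006, 0, 0.3027)  len=0.5635
  (v1,v5,v6) [+-+] → (1.42883, 0.455923, 0.3027)–(0.543918, 1.67392, 0.3027)  len=1.5055
  (v1,v6,v2) [++-] → (0.964801, 0.588041, 0.3027)–(1.39203, 0, 0.3027)  len=0.7269
  (v2,v6,v7) [-+-] → (0.964801, 0.588041, 0.3027)–(0.430192, 1.32391, 0.3027)  len=0.9096
  (v5,v10,v6) [--+] → (0.00792742, 1.49977, 0.3027)–(0.543918, 1.67392, 0.3027)  len=0.5636
  (v6,v10,v11) [+-+] → (0.00792742, 1.49977, 0.3027)–(-1.42395, 1.0345, 0.3027)  len=1.5056
  (v6,v11,v7) [++-] → (-0.261106, 1.09928, 0.3027)–(0.430192, 1.32391, 0.3027)  len=0.7269
  (v7,v11,v12) [-+-] → (-0.261106, 1.09928, 0.3027)–(-1.12621, 0.818189, 0.3027)  len=0.9096
  (v10,v15,v11) [--+] → (-1.42395, 0.470962, 0.3027)–(-1.42395, 1.0345, 0.3027)  len=0.5635
  (v11,v15,v16) [+-+] → (-1.42395, 0.470962, 0.3027)–(-1.42395, -1.0345, 0.3027)  len=1.5055
  (v11,v16,v12) [++-] → (-1.12621, 0.0913618, 0.3027)–(-1.12621, 0.818189, 0.3027)  len=0.7268
  (v12,v16,v17) [-+-] → (-1.12621, 0.0913618, 0.3027)–(-1.12621, -0.818189, 0.3027)  len=0.9096
  (v15,v20,v16) [--+] → (-0.887958, -1.20866, 0.3027)–(-1.42395, -1.0345, 0.3027)  len=0.5636
  (v16,v20,v21) [+-+] → (-0.887958, -1.20866, 0.3027)–(0.543918, -1.67392, 0.3027)  len=1.5056
  (v16,v21,v17) [++-] → (-0.434908, -1.04282, 0.3027)–(-1.12621, -0.818189, 0.3027)  len=0.7269
  (v17,v21,v22) [-+-] → (-0.434908, -1.04282, 0.3027)–(0.430192, -1.32391, 0.3027)  len=0.9096
  (v20,v0,v21) [--+] → (0.875153, -1.218, 0.3027)–(0.543918, -1.67392, 0.3027)  len=0.5635
  (v21,v0,v1) [+-+] → (0.875153, -1.218, 0.3027)–(1.76006, 0, 0.3027)  len=1.5055
  (v21,v1,v22) [++-] → (0.857419, -0.735871, 0.3027)–(0.430192, -1.32391, 0.3027)  len=0.7269
  (v22,v1,v2) [-+-] → (0.857419, -0.735871, 0.3027)–(1.39203, 0, 0.3027)  len=0.9096

Chained into 2 loop(s):
  loop 1: 10 segments, perimeter = 10.3454
  loop 2: 10 segments, perimeter = 8.1822
Total perimeter = 18.528


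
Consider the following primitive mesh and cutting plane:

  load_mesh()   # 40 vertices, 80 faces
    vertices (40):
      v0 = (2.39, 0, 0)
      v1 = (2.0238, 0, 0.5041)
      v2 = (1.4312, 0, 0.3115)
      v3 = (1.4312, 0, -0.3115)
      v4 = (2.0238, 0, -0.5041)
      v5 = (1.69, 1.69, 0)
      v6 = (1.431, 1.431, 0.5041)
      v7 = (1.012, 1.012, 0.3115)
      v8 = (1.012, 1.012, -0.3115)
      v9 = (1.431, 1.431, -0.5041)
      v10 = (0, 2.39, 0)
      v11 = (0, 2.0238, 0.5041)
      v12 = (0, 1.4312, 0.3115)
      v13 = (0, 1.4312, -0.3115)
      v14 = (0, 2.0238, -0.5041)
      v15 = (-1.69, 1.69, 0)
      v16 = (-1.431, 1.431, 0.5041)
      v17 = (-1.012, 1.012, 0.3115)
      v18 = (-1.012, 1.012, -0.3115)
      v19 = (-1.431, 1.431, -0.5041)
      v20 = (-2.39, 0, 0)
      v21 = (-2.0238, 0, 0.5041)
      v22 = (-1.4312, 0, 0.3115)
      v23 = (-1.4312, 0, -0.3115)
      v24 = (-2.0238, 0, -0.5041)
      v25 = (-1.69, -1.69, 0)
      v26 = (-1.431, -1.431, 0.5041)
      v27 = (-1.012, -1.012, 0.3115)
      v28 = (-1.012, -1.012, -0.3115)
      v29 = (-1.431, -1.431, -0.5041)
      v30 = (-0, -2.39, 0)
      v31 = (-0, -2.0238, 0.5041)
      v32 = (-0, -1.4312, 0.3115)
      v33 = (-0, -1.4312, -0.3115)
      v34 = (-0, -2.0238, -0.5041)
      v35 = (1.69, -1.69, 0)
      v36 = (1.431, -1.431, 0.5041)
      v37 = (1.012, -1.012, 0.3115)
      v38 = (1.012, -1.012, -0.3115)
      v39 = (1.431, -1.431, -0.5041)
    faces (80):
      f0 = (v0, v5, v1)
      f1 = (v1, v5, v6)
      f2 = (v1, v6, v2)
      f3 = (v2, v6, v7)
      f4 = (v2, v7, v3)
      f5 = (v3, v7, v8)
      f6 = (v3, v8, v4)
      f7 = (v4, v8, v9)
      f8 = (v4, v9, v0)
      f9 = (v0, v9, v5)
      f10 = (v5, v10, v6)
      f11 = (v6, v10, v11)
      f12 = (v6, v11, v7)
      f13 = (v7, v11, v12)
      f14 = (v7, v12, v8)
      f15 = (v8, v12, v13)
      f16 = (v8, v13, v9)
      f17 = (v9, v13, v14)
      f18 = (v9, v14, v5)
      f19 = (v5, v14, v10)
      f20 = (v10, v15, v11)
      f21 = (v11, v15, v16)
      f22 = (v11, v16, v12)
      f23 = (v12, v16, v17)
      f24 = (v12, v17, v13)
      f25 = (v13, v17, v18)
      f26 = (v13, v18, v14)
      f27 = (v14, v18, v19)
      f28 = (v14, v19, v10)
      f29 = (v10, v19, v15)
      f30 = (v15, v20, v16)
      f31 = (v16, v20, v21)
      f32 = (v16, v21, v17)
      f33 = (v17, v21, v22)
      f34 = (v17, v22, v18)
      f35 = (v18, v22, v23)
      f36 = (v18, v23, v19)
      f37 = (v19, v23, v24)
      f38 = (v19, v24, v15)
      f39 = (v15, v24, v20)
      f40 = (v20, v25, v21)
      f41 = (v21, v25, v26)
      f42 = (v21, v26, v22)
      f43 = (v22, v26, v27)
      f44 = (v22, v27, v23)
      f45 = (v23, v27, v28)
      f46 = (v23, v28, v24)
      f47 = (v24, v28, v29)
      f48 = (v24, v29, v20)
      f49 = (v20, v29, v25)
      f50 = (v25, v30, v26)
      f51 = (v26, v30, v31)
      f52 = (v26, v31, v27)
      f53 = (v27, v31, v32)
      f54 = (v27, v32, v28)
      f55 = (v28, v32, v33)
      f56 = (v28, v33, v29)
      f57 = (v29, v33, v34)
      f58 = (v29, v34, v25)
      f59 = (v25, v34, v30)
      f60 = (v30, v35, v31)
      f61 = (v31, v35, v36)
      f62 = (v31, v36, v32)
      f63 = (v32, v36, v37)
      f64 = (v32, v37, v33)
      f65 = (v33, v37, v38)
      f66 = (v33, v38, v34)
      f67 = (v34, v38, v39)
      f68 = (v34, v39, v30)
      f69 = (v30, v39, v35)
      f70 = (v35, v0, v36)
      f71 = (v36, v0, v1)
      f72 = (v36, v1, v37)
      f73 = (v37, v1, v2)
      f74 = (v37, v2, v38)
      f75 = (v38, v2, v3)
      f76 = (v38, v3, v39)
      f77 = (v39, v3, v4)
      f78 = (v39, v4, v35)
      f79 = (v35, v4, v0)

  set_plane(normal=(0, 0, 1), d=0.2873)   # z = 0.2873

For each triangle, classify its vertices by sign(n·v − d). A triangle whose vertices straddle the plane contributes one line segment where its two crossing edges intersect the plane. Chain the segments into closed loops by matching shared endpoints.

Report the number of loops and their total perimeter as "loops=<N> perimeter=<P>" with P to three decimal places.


Straddling triangles (32 of 80):
  (v0,v5,v1) [--+] → (1.88024, 0.726824, 0.2873)–(2.18129, 0, 0.2873)  len=0.7867
  (v1,v5,v6) [+-+] → (1.88024, 0.726824, 0.2873)–(1.54239, 1.54239, 0.2873)  len=0.8828
  (v2,v7,v3) [++-] → (1.02828, 0.97269, 0.2873)–(1.4312, 0, 0.2873)  len=1.0528
  (v3,v7,v8) [-+-] → (1.02828, 0.97269, 0.2873)–(1.012, 1.012, 0.2873)  len=0.0425
  (v5,v10,v6) [--+] → (0.815565, 1.84344, 0.2873)–(1.54239, 1.54239, 0.2873)  len=0.7867
  (v6,v10,v11) [+-+] → (0.815565, 1.84344, 0.2873)–(0, 2.18129, 0.2873)  len=0.8828
  (v7,v12,v8) [++-] → (0.0393104, 1.41492, 0.2873)–(1.012, 1.012, 0.2873)  len=1.0528
  (v8,v12,v13) [-+-] → (0.0393104, 1.41492, 0.2873)–(0, 1.4312, 0.2873)  len=0.0425
  (v10,v15,v11) [--+] → (-0.726824, 1.88024, 0.2873)–(0, 2.18129, 0.2873)  len=0.7867
  (v11,v15,v16) [+-+] → (-0.726824, 1.88024, 0.2873)–(-1.54239, 1.54239, 0.2873)  len=0.8828
  (v12,v17,v13) [++-] → (-0.97269, 1.02828, 0.2873)–(0, 1.4312, 0.2873)  len=1.0528
  (v13,v17,v18) [-+-] → (-0.97269, 1.02828, 0.2873)–(-1.012, 1.012, 0.2873)  len=0.0425
  (v15,v20,v16) [--+] → (-1.84344, 0.815565, 0.2873)–(-1.54239, 1.54239, 0.2873)  len=0.7867
  (v16,v20,v21) [+-+] → (-1.84344, 0.815565, 0.2873)–(-2.18129, 0, 0.2873)  len=0.8828
  (v17,v22,v18) [++-] → (-1.41492, 0.0393104, 0.2873)–(-1.012, 1.012, 0.2873)  len=1.0528
  (v18,v22,v23) [-+-] → (-1.41492, 0.0393104, 0.2873)–(-1.4312, 0, 0.2873)  len=0.0425
  (v20,v25,v21) [--+] → (-1.88024, -0.726824, 0.2873)–(-2.18129, 0, 0.2873)  len=0.7867
  (v21,v25,v26) [+-+] → (-1.88024, -0.726824, 0.2873)–(-1.54239, -1.54239, 0.2873)  len=0.8828
  (v22,v27,v23) [++-] → (-1.02828, -0.97269, 0.2873)–(-1.4312, 0, 0.2873)  len=1.0528
  (v23,v27,v28) [-+-] → (-1.02828, -0.97269, 0.2873)–(-1.012, -1.012, 0.2873)  len=0.0425
  (v25,v30,v26) [--+] → (-0.815565, -1.84344, 0.2873)–(-1.54239, -1.54239, 0.2873)  len=0.7867
  (v26,v30,v31) [+-+] → (-0.815565, -1.84344, 0.2873)–(0, -2.18129, 0.2873)  len=0.8828
  (v27,v32,v28) [++-] → (-0.0393104, -1.41492, 0.2873)–(-1.012, -1.012, 0.2873)  len=1.0528
  (v28,v32,v33) [-+-] → (-0.0393104, -1.41492, 0.2873)–(0, -1.4312, 0.2873)  len=0.0425
  (v30,v35,v31) [--+] → (0.726824, -1.88024, 0.2873)–(0, -2.18129, 0.2873)  len=0.7867
  (v31,v35,v36) [+-+] → (0.726824, -1.88024, 0.2873)–(1.54239, -1.54239, 0.2873)  len=0.8828
  (v32,v37,v33) [++-] → (0.97269, -1.02828, 0.2873)–(0, -1.4312, 0.2873)  len=1.0528
  (v33,v37,v38) [-+-] → (0.97269, -1.02828, 0.2873)–(1.012, -1.012, 0.2873)  len=0.0425
  (v35,v0,v36) [--+] → (1.84344, -0.815565, 0.2873)–(1.54239, -1.54239, 0.2873)  len=0.7867
  (v36,v0,v1) [+-+] → (1.84344, -0.815565, 0.2873)–(2.18129, 0, 0.2873)  len=0.8828
  (v37,v2,v38) [++-] → (1.41492, -0.0393104, 0.2873)–(1.012, -1.012, 0.2873)  len=1.0528
  (v38,v2,v3) [-+-] → (1.41492, -0.0393104, 0.2873)–(1.4312, 0, 0.2873)  len=0.0425

Chained into 2 loop(s):
  loop 1: 16 segments, perimeter = 13.3558
  loop 2: 16 segments, perimeter = 8.7631
Total perimeter = 22.119

loops=2 perimeter=22.119


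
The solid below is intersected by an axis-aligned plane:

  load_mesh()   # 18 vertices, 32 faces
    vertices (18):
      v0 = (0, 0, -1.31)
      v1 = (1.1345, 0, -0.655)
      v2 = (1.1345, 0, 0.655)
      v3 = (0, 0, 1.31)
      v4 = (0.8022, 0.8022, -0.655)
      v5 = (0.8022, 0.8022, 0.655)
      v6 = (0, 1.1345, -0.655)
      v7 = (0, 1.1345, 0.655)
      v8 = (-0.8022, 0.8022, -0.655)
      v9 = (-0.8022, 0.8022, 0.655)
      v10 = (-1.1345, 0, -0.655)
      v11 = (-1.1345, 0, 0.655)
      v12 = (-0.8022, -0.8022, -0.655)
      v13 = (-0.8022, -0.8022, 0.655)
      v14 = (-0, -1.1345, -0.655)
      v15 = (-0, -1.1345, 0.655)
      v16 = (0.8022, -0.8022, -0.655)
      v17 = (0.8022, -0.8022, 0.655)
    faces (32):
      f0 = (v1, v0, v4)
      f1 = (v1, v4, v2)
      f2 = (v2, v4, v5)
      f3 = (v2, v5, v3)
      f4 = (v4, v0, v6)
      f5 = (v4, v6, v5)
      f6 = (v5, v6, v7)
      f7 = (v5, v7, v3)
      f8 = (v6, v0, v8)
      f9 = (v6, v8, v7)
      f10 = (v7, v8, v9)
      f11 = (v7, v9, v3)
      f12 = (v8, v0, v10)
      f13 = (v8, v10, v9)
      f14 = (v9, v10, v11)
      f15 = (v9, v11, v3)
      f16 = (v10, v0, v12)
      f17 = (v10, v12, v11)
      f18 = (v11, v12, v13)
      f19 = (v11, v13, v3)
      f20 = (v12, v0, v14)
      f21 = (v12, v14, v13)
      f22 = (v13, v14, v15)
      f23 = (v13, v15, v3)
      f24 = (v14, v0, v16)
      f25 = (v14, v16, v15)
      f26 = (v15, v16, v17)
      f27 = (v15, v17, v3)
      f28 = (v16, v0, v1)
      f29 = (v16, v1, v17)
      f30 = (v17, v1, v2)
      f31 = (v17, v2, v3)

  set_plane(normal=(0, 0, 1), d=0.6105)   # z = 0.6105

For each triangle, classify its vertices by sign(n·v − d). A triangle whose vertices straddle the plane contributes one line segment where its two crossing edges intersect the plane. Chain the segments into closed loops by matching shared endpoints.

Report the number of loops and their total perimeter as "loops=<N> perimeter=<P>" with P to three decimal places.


loops=1 perimeter=6.946

Straddling triangles (16 of 32):
  (v1,v4,v2) [--+] → (1.12321, 0.0272503, 0.6105)–(1.1345, 0, 0.6105)  len=0.0295
  (v2,v4,v5) [+-+] → (1.12321, 0.0272503, 0.6105)–(0.8022, 0.8022, 0.6105)  len=0.8388
  (v4,v6,v5) [--+] → (0.77495, 0.813488, 0.6105)–(0.8022, 0.8022, 0.6105)  len=0.0295
  (v5,v6,v7) [+-+] → (0.77495, 0.813488, 0.6105)–(0, 1.1345, 0.6105)  len=0.8388
  (v6,v8,v7) [--+] → (-0.0272503, 1.12321, 0.6105)–(0, 1.1345, 0.6105)  len=0.0295
  (v7,v8,v9) [+-+] → (-0.0272503, 1.12321, 0.6105)–(-0.8022, 0.8022, 0.6105)  len=0.8388
  (v8,v10,v9) [--+] → (-0.813488, 0.77495, 0.6105)–(-0.8022, 0.8022, 0.6105)  len=0.0295
  (v9,v10,v11) [+-+] → (-0.813488, 0.77495, 0.6105)–(-1.1345, 0, 0.6105)  len=0.8388
  (v10,v12,v11) [--+] → (-1.12321, -0.0272503, 0.6105)–(-1.1345, 0, 0.6105)  len=0.0295
  (v11,v12,v13) [+-+] → (-1.12321, -0.0272503, 0.6105)–(-0.8022, -0.8022, 0.6105)  len=0.8388
  (v12,v14,v13) [--+] → (-0.77495, -0.813488, 0.6105)–(-0.8022, -0.8022, 0.6105)  len=0.0295
  (v13,v14,v15) [+-+] → (-0.77495, -0.813488, 0.6105)–(0, -1.1345, 0.6105)  len=0.8388
  (v14,v16,v15) [--+] → (0.0272503, -1.12321, 0.6105)–(0, -1.1345, 0.6105)  len=0.0295
  (v15,v16,v17) [+-+] → (0.0272503, -1.12321, 0.6105)–(0.8022, -0.8022, 0.6105)  len=0.8388
  (v16,v1,v17) [--+] → (0.813488, -0.77495, 0.6105)–(0.8022, -0.8022, 0.6105)  len=0.0295
  (v17,v1,v2) [+-+] → (0.813488, -0.77495, 0.6105)–(1.1345, 0, 0.6105)  len=0.8388

Chained into 1 loop(s):
  loop 1: 16 segments, perimeter = 6.9464
Total perimeter = 6.946


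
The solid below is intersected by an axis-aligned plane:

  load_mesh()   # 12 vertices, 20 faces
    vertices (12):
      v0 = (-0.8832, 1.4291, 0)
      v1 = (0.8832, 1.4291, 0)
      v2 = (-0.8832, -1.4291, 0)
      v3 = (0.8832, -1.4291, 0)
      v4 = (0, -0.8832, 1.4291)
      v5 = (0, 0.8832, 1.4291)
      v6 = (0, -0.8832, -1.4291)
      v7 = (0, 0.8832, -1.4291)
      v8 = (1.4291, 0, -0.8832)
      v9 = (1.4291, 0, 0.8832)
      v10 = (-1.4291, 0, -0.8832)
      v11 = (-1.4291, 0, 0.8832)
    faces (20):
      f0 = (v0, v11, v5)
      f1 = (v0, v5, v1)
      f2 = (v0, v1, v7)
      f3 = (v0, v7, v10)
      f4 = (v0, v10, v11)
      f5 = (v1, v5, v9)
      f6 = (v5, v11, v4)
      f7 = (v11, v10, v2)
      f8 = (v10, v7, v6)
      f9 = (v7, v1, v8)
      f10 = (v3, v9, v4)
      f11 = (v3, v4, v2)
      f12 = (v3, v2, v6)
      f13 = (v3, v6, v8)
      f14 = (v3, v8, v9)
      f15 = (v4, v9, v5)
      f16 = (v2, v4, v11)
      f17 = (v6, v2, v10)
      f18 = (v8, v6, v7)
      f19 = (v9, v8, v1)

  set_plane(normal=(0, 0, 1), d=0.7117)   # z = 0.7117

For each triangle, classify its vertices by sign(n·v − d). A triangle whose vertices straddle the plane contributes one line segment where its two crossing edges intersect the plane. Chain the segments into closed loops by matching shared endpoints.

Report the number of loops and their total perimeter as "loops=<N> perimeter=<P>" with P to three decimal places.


Straddling triangles (10 of 20):
  (v0,v11,v5) [-++] → (-1.3231, 0.277503, 0.7117)–(-0.443361, 1.15724, 0.7117)  len=1.2441
  (v0,v5,v1) [-+-] → (-0.443361, 1.15724, 0.7117)–(0.443361, 1.15724, 0.7117)  len=0.8867
  (v0,v10,v11) [--+] → (-1.4291, 0, 0.7117)–(-1.3231, 0.277503, 0.7117)  len=0.2971
  (v1,v5,v9) [-++] → (0.443361, 1.15724, 0.7117)–(1.3231, 0.277503, 0.7117)  len=1.2441
  (v11,v10,v2) [+--] → (-1.4291, 0, 0.7117)–(-1.3231, -0.277503, 0.7117)  len=0.2971
  (v3,v9,v4) [-++] → (1.3231, -0.277503, 0.7117)–(0.443361, -1.15724, 0.7117)  len=1.2441
  (v3,v4,v2) [-+-] → (0.443361, -1.15724, 0.7117)–(-0.443361, -1.15724, 0.7117)  len=0.8867
  (v3,v8,v9) [--+] → (1.4291, 0, 0.7117)–(1.3231, -0.277503, 0.7117)  len=0.2971
  (v2,v4,v11) [-++] → (-0.443361, -1.15724, 0.7117)–(-1.3231, -0.277503, 0.7117)  len=1.2441
  (v9,v8,v1) [+--] → (1.4291, 0, 0.7117)–(1.3231, 0.277503, 0.7117)  len=0.2971

Chained into 1 loop(s):
  loop 1: 10 segments, perimeter = 7.9382
Total perimeter = 7.938

loops=1 perimeter=7.938


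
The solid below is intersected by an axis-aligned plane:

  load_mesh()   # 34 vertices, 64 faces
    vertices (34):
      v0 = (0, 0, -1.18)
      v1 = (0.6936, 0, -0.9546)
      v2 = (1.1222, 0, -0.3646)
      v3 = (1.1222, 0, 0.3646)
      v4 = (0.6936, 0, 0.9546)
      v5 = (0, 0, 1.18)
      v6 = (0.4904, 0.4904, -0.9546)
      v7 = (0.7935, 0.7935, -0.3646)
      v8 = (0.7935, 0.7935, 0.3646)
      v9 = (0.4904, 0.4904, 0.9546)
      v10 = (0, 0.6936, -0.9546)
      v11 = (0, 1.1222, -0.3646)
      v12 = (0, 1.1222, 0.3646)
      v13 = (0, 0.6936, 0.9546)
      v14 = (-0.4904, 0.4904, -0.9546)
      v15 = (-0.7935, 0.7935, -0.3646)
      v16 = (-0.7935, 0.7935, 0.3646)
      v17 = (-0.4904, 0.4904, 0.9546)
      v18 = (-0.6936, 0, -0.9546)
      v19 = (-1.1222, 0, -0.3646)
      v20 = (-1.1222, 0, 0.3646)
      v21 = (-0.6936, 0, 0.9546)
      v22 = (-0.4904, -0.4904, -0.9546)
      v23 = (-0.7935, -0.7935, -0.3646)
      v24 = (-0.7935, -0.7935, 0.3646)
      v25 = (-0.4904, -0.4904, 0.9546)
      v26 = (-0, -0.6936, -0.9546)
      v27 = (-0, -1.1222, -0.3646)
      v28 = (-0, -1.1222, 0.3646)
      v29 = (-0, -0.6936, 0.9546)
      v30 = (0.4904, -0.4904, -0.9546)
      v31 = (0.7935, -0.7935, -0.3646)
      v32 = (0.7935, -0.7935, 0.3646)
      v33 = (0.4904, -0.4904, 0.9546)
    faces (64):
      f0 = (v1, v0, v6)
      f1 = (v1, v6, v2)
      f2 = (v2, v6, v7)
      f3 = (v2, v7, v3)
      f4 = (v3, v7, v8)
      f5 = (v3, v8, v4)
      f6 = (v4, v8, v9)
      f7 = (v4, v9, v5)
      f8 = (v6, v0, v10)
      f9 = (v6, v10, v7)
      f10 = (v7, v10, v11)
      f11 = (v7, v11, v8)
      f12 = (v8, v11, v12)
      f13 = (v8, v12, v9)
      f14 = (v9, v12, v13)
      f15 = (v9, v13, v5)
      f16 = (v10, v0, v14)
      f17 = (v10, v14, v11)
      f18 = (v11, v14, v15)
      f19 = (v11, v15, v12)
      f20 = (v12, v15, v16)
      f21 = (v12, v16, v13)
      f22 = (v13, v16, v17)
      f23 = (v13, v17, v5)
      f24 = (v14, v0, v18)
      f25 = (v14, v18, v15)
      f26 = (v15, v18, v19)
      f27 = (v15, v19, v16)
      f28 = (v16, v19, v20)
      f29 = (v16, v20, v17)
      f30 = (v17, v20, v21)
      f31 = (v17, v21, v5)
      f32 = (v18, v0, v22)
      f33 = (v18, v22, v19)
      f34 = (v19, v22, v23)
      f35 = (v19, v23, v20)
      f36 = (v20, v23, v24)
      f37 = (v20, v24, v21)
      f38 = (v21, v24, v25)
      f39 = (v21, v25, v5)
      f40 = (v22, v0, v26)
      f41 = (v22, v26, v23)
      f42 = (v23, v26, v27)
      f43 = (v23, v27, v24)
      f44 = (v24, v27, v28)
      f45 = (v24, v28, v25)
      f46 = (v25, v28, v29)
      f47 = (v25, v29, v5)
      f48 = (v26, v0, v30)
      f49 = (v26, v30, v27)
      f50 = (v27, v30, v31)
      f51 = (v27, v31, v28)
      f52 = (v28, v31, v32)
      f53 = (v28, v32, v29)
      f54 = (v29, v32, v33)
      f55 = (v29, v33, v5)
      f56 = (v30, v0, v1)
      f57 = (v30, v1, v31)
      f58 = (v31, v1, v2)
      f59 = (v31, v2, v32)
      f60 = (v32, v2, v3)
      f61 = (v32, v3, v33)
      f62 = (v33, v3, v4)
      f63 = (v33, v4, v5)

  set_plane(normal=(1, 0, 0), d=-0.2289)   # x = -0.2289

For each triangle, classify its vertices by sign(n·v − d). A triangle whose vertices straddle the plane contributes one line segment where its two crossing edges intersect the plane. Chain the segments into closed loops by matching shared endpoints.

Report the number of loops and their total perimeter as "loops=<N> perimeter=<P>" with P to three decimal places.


loops=1 perimeter=6.855

Straddling triangles (20 of 64):
  (v10,v0,v14) [++-] → (-0.2289, 0.2289, -1.07479)–(-0.2289, 0.598754, -0.9546)  len=0.3889
  (v10,v14,v11) [+-+] → (-0.2289, 0.598754, -0.9546)–(-0.2289, 0.8273, -0.639989)  len=0.3889
  (v11,v14,v15) [+--] → (-0.2289, 0.8273, -0.639989)–(-0.2289, 1.02738, -0.3646)  len=0.3404
  (v11,v15,v12) [+-+] → (-0.2289, 1.02738, -0.3646)–(-0.2289, 1.02738, 0.154249)  len=0.5188
  (v12,v15,v16) [+--] → (-0.2289, 1.02738, 0.154249)–(-0.2289, 1.02738, 0.3646)  len=0.2104
  (v12,v16,v13) [+-+] → (-0.2289, 1.02738, 0.3646)–(-0.2289, 0.722418, 0.784403)  len=0.5189
  (v13,v16,v17) [+--] → (-0.2289, 0.722418, 0.784403)–(-0.2289, 0.598754, 0.9546)  len=0.2104
  (v13,v17,v5) [+-+] → (-0.2289, 0.598754, 0.9546)–(-0.2289, 0.2289, 1.07479)  len=0.3889
  (v14,v0,v18) [-+-] → (-0.2289, 0.2289, -1.07479)–(-0.2289, 0, -1.10561)  len=0.2310
  (v17,v21,v5) [--+] → (-0.2289, 0, 1.10561)–(-0.2289, 0.2289, 1.07479)  len=0.2310
  (v18,v0,v22) [-+-] → (-0.2289, 0, -1.10561)–(-0.2289, -0.2289, -1.07479)  len=0.2310
  (v21,v25,v5) [--+] → (-0.2289, -0.2289, 1.07479)–(-0.2289, 0, 1.10561)  len=0.2310
  (v22,v0,v26) [-++] → (-0.2289, -0.2289, -1.07479)–(-0.2289, -0.598754, -0.9546)  len=0.3889
  (v22,v26,v23) [-+-] → (-0.2289, -0.598754, -0.9546)–(-0.2289, -0.722418, -0.784403)  len=0.2104
  (v23,v26,v27) [-++] → (-0.2289, -0.722418, -0.784403)–(-0.2289, -1.02738, -0.3646)  len=0.5189
  (v23,v27,v24) [-+-] → (-0.2289, -1.02738, -0.3646)–(-0.2289, -1.02738, -0.154249)  len=0.2104
  (v24,v27,v28) [-++] → (-0.2289, -1.02738, -0.154249)–(-0.2289, -1.02738, 0.3646)  len=0.5188
  (v24,v28,v25) [-+-] → (-0.2289, -1.02738, 0.3646)–(-0.2289, -0.8273, 0.639989)  len=0.3404
  (v25,v28,v29) [-++] → (-0.2289, -0.8273, 0.639989)–(-0.2289, -0.598754, 0.9546)  len=0.3889
  (v25,v29,v5) [-++] → (-0.2289, -0.598754, 0.9546)–(-0.2289, -0.2289, 1.07479)  len=0.3889

Chained into 1 loop(s):
  loop 1: 20 segments, perimeter = 6.8549
Total perimeter = 6.855


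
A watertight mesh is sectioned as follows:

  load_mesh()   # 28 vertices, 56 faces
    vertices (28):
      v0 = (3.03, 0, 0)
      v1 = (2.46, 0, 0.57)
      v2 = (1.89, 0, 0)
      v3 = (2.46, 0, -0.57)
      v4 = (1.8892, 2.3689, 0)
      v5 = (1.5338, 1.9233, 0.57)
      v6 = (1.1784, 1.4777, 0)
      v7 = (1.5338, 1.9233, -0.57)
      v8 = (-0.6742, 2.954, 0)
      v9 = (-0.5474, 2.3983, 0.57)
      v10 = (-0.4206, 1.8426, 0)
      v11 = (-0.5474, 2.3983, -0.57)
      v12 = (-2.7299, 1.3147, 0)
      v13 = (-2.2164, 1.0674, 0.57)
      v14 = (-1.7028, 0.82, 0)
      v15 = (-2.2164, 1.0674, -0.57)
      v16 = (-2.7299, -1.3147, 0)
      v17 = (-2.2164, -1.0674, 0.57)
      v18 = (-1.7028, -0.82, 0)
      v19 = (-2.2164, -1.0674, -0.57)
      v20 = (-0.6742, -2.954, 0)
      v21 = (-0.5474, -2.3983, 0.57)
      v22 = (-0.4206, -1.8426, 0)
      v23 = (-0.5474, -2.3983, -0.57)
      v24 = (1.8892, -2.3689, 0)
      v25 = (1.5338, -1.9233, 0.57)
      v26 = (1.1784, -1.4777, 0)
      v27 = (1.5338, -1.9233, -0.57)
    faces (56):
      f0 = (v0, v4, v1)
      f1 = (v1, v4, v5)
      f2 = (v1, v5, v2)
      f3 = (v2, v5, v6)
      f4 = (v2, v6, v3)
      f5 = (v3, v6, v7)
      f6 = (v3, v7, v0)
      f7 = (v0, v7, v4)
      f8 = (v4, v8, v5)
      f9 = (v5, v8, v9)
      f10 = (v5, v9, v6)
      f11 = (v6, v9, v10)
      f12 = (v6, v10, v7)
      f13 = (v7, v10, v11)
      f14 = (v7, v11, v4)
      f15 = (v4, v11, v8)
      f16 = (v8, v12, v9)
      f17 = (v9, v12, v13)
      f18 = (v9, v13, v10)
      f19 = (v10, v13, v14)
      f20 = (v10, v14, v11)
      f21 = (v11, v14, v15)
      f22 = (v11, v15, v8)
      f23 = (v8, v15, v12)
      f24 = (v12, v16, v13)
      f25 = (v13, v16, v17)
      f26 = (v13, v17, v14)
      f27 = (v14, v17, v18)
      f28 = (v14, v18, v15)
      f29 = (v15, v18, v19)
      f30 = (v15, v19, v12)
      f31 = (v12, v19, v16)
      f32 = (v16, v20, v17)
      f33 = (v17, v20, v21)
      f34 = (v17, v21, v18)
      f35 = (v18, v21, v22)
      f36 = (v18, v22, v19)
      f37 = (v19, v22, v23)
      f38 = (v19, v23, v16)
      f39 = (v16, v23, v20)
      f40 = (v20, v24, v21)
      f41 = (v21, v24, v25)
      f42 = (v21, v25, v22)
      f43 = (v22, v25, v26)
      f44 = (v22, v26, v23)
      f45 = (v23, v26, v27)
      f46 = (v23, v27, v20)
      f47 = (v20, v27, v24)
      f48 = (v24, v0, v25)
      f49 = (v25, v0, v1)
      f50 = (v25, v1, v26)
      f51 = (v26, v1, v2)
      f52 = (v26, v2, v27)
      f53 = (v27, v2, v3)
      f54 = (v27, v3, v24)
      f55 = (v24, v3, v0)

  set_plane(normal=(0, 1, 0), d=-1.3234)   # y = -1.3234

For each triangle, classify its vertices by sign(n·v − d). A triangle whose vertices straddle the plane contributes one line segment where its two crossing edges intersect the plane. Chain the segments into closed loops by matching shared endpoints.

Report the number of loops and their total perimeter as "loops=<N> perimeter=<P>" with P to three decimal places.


Straddling triangles (16 of 56):
  (v16,v20,v17) [+-+] → (-2.71899, -1.3234, 0)–(-2.00713, -1.3234, 0.492655)  len=0.8657
  (v17,v20,v21) [+--] → (-2.00713, -1.3234, 0.492655)–(-1.89537, -1.3234, 0.57)  len=0.1359
  (v17,v21,v18) [+-+] → (-1.89537, -1.3234, 0.57)–(-1.33428, -1.3234, 0.181802)  len=0.6823
  (v18,v21,v22) [+--] → (-1.33428, -1.3234, 0.181802)–(-1.07161, -1.3234, 0)  len=0.3195
  (v18,v22,v19) [+-+] → (-1.07161, -1.3234, 0)–(-1.62336, -1.3234, -0.381765)  len=0.6710
  (v19,v22,v23) [+--] → (-1.62336, -1.3234, -0.381765)–(-1.89537, -1.3234, -0.57)  len=0.3308
  (v19,v23,v16) [+-+] → (-1.89537, -1.3234, -0.57)–(-2.71238, -1.3234, -0.00457641)  len=0.9936
  (v16,v23,v20) [+--] → (-2.71238, -1.3234, -0.00457641)–(-2.71899, -1.3234, 0)  len=0.0080
  (v24,v0,v25) [-+-] → (2.39269, -1.3234, 0)–(2.00048, -1.3234, 0.39221)  len=0.5547
  (v25,v0,v1) [-++] → (2.00048, -1.3234, 0.39221)–(1.82269, -1.3234, 0.57)  len=0.2514
  (v25,v1,v26) [-+-] → (1.82269, -1.3234, 0.57)–(1.31222, -1.3234, 0.0595188)  len=0.7219
  (v26,v1,v2) [-++] → (1.31222, -1.3234, 0.0595188)–(1.2527, -1.3234, 0)  len=0.0842
  (v26,v2,v27) [-+-] → (1.2527, -1.3234, 0)–(1.6449, -1.3234, -0.39221)  len=0.5547
  (v27,v2,v3) [-++] → (1.6449, -1.3234, -0.39221)–(1.82269, -1.3234, -0.57)  len=0.2514
  (v27,v3,v24) [-+-] → (1.82269, -1.3234, -0.57)–(2.14112, -1.3234, -0.251566)  len=0.4503
  (v24,v3,v0) [-++] → (2.14112, -1.3234, -0.251566)–(2.39269, -1.3234, 0)  len=0.3558

Chained into 2 loop(s):
  loop 1: 8 segments, perimeter = 4.0067
  loop 2: 8 segments, perimeter = 3.2244
Total perimeter = 7.231

loops=2 perimeter=7.231


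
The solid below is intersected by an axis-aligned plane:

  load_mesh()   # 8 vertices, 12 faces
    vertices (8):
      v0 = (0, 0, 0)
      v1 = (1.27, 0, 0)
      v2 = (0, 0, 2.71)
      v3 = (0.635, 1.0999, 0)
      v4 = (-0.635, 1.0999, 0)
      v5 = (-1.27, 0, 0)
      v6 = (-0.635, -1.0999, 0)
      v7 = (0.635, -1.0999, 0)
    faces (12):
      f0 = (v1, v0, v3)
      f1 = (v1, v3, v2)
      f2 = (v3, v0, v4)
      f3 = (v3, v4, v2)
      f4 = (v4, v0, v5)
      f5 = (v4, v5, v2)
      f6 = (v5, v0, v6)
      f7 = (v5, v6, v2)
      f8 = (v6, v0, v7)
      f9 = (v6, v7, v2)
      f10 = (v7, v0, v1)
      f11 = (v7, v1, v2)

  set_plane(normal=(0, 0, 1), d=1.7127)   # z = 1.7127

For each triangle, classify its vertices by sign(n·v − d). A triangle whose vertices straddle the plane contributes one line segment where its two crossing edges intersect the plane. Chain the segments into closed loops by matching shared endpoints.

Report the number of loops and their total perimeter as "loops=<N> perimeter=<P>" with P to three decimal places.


Straddling triangles (6 of 12):
  (v1,v3,v2) [--+] → (0.233685, 0.404771, 1.7127)–(0.467369, 0, 1.7127)  len=0.4674
  (v3,v4,v2) [--+] → (-0.233685, 0.404771, 1.7127)–(0.233685, 0.404771, 1.7127)  len=0.4674
  (v4,v5,v2) [--+] → (-0.467369, 0, 1.7127)–(-0.233685, 0.404771, 1.7127)  len=0.4674
  (v5,v6,v2) [--+] → (-0.233685, -0.404771, 1.7127)–(-0.467369, 0, 1.7127)  len=0.4674
  (v6,v7,v2) [--+] → (0.233685, -0.404771, 1.7127)–(-0.233685, -0.404771, 1.7127)  len=0.4674
  (v7,v1,v2) [--+] → (0.467369, 0, 1.7127)–(0.233685, -0.404771, 1.7127)  len=0.4674

Chained into 1 loop(s):
  loop 1: 6 segments, perimeter = 2.8043
Total perimeter = 2.804

loops=1 perimeter=2.804


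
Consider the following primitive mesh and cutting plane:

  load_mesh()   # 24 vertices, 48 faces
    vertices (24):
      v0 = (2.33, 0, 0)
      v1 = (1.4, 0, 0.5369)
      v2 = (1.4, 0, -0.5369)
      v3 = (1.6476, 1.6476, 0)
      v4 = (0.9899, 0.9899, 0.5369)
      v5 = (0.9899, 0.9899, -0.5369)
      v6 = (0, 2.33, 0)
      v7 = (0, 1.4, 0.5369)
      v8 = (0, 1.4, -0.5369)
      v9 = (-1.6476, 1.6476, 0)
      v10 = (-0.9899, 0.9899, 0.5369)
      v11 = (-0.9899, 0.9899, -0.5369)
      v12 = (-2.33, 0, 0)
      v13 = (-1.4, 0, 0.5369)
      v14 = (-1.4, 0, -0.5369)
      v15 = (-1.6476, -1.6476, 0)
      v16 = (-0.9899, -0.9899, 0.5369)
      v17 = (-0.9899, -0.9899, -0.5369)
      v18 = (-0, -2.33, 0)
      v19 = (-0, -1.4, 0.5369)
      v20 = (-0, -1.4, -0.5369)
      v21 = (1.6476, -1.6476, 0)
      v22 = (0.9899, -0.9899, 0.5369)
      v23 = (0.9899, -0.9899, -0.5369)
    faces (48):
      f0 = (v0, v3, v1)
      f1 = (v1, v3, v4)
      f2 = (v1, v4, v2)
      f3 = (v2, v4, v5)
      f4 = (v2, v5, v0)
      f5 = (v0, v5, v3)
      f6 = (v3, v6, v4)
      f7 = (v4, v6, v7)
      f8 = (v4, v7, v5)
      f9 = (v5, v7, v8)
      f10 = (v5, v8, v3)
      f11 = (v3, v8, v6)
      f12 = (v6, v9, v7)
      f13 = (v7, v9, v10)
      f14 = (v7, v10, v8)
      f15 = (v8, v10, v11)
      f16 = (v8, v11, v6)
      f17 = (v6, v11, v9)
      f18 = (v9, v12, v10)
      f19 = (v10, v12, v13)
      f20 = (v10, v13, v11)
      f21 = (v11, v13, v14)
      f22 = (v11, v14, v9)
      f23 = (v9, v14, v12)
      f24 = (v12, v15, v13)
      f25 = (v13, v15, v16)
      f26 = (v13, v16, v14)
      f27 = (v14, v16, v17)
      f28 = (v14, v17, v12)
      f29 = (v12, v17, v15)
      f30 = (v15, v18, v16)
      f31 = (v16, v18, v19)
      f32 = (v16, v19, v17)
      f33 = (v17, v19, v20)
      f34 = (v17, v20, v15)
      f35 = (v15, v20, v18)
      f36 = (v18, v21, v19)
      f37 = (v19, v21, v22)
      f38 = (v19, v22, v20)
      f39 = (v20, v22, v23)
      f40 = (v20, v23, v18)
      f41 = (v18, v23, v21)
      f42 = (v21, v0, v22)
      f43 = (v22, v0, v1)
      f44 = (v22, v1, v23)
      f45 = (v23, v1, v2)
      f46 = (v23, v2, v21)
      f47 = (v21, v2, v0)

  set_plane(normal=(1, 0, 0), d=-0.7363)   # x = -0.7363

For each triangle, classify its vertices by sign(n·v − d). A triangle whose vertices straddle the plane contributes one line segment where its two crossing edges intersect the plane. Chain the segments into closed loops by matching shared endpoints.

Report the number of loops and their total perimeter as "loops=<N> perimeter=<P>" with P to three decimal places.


Straddling triangles (12 of 48):
  (v6,v9,v7) [+-+] → (-0.7363, 2.02504, 0)–(-0.7363, 1.51065, 0.296963)  len=0.5940
  (v7,v9,v10) [+--] → (-0.7363, 1.51065, 0.296963)–(-0.7363, 1.09496, 0.5369)  len=0.4800
  (v7,v10,v8) [+-+] → (-0.7363, 1.09496, 0.5369)–(-0.7363, 1.09496, 0.261806)  len=0.2751
  (v8,v10,v11) [+--] → (-0.7363, 1.09496, 0.261806)–(-0.7363, 1.09496, -0.5369)  len=0.7987
  (v8,v11,v6) [+-+] → (-0.7363, 1.09496, -0.5369)–(-0.7363, 1.33322, -0.399353)  len=0.2751
  (v6,v11,v9) [+--] → (-0.7363, 1.33322, -0.399353)–(-0.7363, 2.02504, 0)  len=0.7988
  (v15,v18,v16) [-+-] → (-0.7363, -2.02504, 0)–(-0.7363, -1.33322, 0.399353)  len=0.7988
  (v16,v18,v19) [-++] → (-0.7363, -1.33322, 0.399353)–(-0.7363, -1.09496, 0.5369)  len=0.2751
  (v16,v19,v17) [-+-] → (-0.7363, -1.09496, 0.5369)–(-0.7363, -1.09496, -0.261806)  len=0.7987
  (v17,v19,v20) [-++] → (-0.7363, -1.09496, -0.261806)–(-0.7363, -1.09496, -0.5369)  len=0.2751
  (v17,v20,v15) [-+-] → (-0.7363, -1.09496, -0.5369)–(-0.7363, -1.51065, -0.296963)  len=0.4800
  (v15,v20,v18) [-++] → (-0.7363, -1.51065, -0.296963)–(-0.7363, -2.02504, 0)  len=0.5940

Chained into 2 loop(s):
  loop 1: 6 segments, perimeter = 3.2216
  loop 2: 6 segments, perimeter = 3.2216
Total perimeter = 6.443

loops=2 perimeter=6.443


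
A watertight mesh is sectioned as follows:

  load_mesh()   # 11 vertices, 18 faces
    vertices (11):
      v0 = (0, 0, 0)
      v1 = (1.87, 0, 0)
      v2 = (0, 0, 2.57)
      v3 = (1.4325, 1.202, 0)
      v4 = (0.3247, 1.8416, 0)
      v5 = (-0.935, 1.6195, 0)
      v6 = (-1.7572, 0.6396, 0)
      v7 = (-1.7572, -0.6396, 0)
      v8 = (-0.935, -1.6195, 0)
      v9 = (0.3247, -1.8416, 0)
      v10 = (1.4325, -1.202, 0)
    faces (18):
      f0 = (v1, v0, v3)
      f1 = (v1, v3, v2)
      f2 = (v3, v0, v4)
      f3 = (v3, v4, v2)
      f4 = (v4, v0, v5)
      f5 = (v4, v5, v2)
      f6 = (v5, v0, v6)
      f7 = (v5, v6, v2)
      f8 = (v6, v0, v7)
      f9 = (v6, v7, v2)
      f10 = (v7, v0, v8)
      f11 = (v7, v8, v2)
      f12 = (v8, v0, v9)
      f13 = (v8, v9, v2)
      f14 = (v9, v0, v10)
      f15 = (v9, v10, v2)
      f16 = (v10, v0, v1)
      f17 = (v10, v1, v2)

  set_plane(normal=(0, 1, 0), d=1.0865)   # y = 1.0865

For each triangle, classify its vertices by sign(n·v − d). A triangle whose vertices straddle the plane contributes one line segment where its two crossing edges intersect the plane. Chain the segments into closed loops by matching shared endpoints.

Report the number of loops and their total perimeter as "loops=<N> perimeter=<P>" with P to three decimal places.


loops=1 perimeter=6.508

Straddling triangles (8 of 18):
  (v1,v0,v3) [--+] → (1.29485, 1.0865, 0)–(1.47454, 1.0865, 0)  len=0.1797
  (v1,v3,v2) [-+-] → (1.47454, 1.0865, 0)–(1.29485, 1.0865, 0.246951)  len=0.3054
  (v3,v0,v4) [+-+] → (1.29485, 1.0865, 0)–(0.191565, 1.0865, 0)  len=1.1033
  (v3,v4,v2) [++-] → (0.191565, 1.0865, 1.05376)–(1.29485, 1.0865, 0.246951)  len=1.3668
  (v4,v0,v5) [+-+] → (0.191565, 1.0865, 0)–(-0.627278, 1.0865, 0)  len=0.8188
  (v4,v5,v2) [++-] → (-0.627278, 1.0865, 0.845823)–(0.191565, 1.0865, 1.05376)  len=0.8448
  (v5,v0,v6) [+--] → (-0.627278, 1.0865, 0)–(-1.38222, 1.0865, 0)  len=0.7549
  (v5,v6,v2) [+--] → (-1.38222, 1.0865, 0)–(-0.627278, 1.0865, 0.845823)  len=1.1337

Chained into 1 loop(s):
  loop 1: 8 segments, perimeter = 6.5076
Total perimeter = 6.508


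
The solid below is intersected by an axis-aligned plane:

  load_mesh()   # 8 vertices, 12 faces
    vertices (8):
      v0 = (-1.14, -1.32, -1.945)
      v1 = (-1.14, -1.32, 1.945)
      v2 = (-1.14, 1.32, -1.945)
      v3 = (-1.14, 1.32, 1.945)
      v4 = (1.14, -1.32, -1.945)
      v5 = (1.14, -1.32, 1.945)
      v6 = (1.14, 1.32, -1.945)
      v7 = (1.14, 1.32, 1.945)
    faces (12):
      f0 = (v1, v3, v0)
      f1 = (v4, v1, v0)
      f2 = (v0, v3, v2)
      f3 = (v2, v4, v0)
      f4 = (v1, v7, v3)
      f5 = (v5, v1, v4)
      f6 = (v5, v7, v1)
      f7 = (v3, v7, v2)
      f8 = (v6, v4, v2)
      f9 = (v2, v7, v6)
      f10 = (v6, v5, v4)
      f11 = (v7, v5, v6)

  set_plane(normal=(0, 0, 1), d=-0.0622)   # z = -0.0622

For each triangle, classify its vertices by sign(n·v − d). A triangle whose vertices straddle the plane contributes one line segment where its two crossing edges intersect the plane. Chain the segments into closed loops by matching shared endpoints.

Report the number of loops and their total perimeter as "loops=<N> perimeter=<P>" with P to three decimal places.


loops=1 perimeter=9.840

Straddling triangles (8 of 12):
  (v1,v3,v0) [++-] → (-1.14, -0.0422129, -0.0622)–(-1.14, -1.32, -0.0622)  len=1.2778
  (v4,v1,v0) [-+-] → (0.0364566, -1.32, -0.0622)–(-1.14, -1.32, -0.0622)  len=1.1765
  (v0,v3,v2) [-+-] → (-1.14, -0.0422129, -0.0622)–(-1.14, 1.32, -0.0622)  len=1.3622
  (v5,v1,v4) [++-] → (0.0364566, -1.32, -0.0622)–(1.14, -1.32, -0.0622)  len=1.1035
  (v3,v7,v2) [++-] → (-0.0364566, 1.32, -0.0622)–(-1.14, 1.32, -0.0622)  len=1.1035
  (v2,v7,v6) [-+-] → (-0.0364566, 1.32, -0.0622)–(1.14, 1.32, -0.0622)  len=1.1765
  (v6,v5,v4) [-+-] → (1.14, 0.0422129, -0.0622)–(1.14, -1.32, -0.0622)  len=1.3622
  (v7,v5,v6) [++-] → (1.14, 0.0422129, -0.0622)–(1.14, 1.32, -0.0622)  len=1.2778

Chained into 1 loop(s):
  loop 1: 8 segments, perimeter = 9.8400
Total perimeter = 9.840


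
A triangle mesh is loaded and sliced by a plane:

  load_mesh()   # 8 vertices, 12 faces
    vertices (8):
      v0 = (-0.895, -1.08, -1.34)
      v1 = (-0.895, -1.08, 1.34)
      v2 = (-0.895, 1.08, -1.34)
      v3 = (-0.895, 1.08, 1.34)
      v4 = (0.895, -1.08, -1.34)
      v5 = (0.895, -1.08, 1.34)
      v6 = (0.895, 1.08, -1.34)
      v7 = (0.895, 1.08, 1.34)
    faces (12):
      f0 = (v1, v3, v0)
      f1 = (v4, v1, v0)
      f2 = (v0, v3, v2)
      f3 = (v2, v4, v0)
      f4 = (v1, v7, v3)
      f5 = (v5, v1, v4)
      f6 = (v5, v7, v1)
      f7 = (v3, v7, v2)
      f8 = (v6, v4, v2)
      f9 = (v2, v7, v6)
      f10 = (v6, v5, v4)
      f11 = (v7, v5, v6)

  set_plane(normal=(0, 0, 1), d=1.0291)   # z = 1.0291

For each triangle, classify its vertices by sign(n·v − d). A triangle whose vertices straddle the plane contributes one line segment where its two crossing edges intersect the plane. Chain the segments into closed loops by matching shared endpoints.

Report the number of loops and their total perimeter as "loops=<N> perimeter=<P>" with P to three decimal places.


loops=1 perimeter=7.900

Straddling triangles (8 of 12):
  (v1,v3,v0) [++-] → (-0.895, 0.829424, 1.0291)–(-0.895, -1.08, 1.0291)  len=1.9094
  (v4,v1,v0) [-+-] → (-0.687347, -1.08, 1.0291)–(-0.895, -1.08, 1.0291)  len=0.2077
  (v0,v3,v2) [-+-] → (-0.895, 0.829424, 1.0291)–(-0.895, 1.08, 1.0291)  len=0.2506
  (v5,v1,v4) [++-] → (-0.687347, -1.08, 1.0291)–(0.895, -1.08, 1.0291)  len=1.5823
  (v3,v7,v2) [++-] → (0.687347, 1.08, 1.0291)–(-0.895, 1.08, 1.0291)  len=1.5823
  (v2,v7,v6) [-+-] → (0.687347, 1.08, 1.0291)–(0.895, 1.08, 1.0291)  len=0.2077
  (v6,v5,v4) [-+-] → (0.895, -0.829424, 1.0291)–(0.895, -1.08, 1.0291)  len=0.2506
  (v7,v5,v6) [++-] → (0.895, -0.829424, 1.0291)–(0.895, 1.08, 1.0291)  len=1.9094

Chained into 1 loop(s):
  loop 1: 8 segments, perimeter = 7.9000
Total perimeter = 7.900


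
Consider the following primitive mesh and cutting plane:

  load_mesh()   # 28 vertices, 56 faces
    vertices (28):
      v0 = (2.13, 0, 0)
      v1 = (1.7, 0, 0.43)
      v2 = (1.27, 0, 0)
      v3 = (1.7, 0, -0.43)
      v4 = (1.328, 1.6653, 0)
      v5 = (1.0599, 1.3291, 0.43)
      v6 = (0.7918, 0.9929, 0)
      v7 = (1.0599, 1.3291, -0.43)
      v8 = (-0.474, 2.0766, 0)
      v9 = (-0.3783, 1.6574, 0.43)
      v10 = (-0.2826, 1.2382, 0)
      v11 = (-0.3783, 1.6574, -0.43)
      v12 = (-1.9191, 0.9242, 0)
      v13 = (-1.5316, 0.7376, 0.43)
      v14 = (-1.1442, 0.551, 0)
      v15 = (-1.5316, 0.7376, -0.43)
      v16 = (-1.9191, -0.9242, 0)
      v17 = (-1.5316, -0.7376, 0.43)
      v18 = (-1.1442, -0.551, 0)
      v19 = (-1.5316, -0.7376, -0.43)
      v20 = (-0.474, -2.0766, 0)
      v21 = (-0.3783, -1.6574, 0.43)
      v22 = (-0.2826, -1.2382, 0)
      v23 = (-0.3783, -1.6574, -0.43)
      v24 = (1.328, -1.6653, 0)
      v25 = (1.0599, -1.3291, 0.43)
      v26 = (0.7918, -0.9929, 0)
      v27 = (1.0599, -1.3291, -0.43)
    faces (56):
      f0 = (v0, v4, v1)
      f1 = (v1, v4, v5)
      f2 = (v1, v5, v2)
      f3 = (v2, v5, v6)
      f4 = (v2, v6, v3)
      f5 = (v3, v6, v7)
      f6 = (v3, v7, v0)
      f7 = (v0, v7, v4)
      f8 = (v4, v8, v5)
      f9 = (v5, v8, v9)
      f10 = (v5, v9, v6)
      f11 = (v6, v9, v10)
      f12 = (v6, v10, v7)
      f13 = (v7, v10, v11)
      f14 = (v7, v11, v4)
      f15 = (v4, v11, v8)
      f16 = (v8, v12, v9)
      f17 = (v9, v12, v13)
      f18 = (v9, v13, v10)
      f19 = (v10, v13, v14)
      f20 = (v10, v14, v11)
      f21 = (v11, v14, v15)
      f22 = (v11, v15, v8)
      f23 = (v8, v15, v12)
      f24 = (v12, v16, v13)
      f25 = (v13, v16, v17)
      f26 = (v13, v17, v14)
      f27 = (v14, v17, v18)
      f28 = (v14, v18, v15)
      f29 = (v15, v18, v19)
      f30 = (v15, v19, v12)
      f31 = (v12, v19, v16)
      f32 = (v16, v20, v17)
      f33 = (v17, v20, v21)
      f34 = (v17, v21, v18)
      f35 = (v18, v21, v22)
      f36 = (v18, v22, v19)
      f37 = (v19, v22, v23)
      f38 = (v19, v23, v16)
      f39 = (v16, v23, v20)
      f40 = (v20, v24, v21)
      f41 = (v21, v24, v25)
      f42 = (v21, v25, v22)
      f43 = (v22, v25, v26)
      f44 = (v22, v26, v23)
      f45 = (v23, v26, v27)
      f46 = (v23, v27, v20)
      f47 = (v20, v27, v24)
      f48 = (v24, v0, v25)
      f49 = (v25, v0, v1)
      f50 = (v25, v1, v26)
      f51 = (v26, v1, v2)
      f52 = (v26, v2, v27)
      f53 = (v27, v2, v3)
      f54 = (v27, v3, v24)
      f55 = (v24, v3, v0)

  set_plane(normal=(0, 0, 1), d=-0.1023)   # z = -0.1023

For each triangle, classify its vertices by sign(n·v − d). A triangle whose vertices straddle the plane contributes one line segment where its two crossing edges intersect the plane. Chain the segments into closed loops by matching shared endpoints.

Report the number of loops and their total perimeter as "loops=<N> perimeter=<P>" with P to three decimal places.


loops=2 perimeter=20.653

Straddling triangles (28 of 56):
  (v2,v6,v3) [++-] → (1.00787, 0.756682, -0.1023)–(1.3723, 0, -0.1023)  len=0.8399
  (v3,v6,v7) [-+-] → (1.00787, 0.756682, -0.1023)–(0.855583, 1.07288, -0.1023)  len=0.3510
  (v3,v7,v0) [--+] → (1.87542, 0.316202, -0.1023)–(2.0277, 0, -0.1023)  len=0.3510
  (v0,v7,v4) [+-+] → (1.87542, 0.316202, -0.1023)–(1.26422, 1.58532, -0.1023)  len=1.4086
  (v6,v10,v7) [++-] → (0.0367901, 1.25983, -0.1023)–(0.855583, 1.07288, -0.1023)  len=0.8399
  (v7,v10,v11) [-+-] → (0.0367901, 1.25983, -0.1023)–(-0.305368, 1.33793, -0.1023)  len=0.3510
  (v7,v11,v4) [--+] → (0.922059, 1.66342, -0.1023)–(1.26422, 1.58532, -0.1023)  len=0.3510
  (v4,v11,v8) [+-+] → (0.922059, 1.66342, -0.1023)–(-0.451232, 1.97687, -0.1023)  len=1.4086
  (v10,v14,v11) [++-] → (-0.961987, 0.81422, -0.1023)–(-0.305368, 1.33793, -0.1023)  len=0.8399
  (v11,v14,v15) [-+-] → (-0.961987, 0.81422, -0.1023)–(-1.23637, 0.595393, -0.1023)  len=0.3510
  (v11,v15,v8) [--+] → (-0.72561, 1.75804, -0.1023)–(-0.451232, 1.97687, -0.1023)  len=0.3510
  (v8,v15,v12) [+-+] → (-0.72561, 1.75804, -0.1023)–(-1.82691, 0.879807, -0.1023)  len=1.4086
  (v14,v18,v15) [++-] → (-1.23637, -0.244433, -0.1023)–(-1.23637, 0.595393, -0.1023)  len=0.8398
  (v15,v18,v19) [-+-] → (-1.23637, -0.244433, -0.1023)–(-1.23637, -0.595393, -0.1023)  len=0.3510
  (v15,v19,v12) [--+] → (-1.82691, 0.528846, -0.1023)–(-1.82691, 0.879807, -0.1023)  len=0.3510
  (v12,v19,v16) [+-+] → (-1.82691, 0.528846, -0.1023)–(-1.82691, -0.879807, -0.1023)  len=1.4087
  (v18,v22,v19) [++-] → (-0.579746, -1.1191, -0.1023)–(-1.23637, -0.595393, -0.1023)  len=0.8399
  (v19,v22,v23) [-+-] → (-0.579746, -1.1191, -0.1023)–(-0.305368, -1.33793, -0.1023)  len=0.3510
  (v19,v23,v16) [--+] → (-1.55253, -1.09863, -0.1023)–(-1.82691, -0.879807, -0.1023)  len=0.3510
  (v16,v23,v20) [+-+] → (-1.55253, -1.09863, -0.1023)–(-0.451232, -1.97687, -0.1023)  len=1.4086
  (v22,v26,v23) [++-] → (0.513425, -1.15099, -0.1023)–(-0.305368, -1.33793, -0.1023)  len=0.8399
  (v23,v26,v27) [-+-] → (0.513425, -1.15099, -0.1023)–(0.855583, -1.07288, -0.1023)  len=0.3510
  (v23,v27,v20) [--+] → (-0.109074, -1.89876, -0.1023)–(-0.451232, -1.97687, -0.1023)  len=0.3510
  (v20,v27,v24) [+-+] → (-0.109074, -1.89876, -0.1023)–(1.26422, -1.58532, -0.1023)  len=1.4086
  (v26,v2,v27) [++-] → (1.22002, -0.316202, -0.1023)–(0.855583, -1.07288, -0.1023)  len=0.8399
  (v27,v2,v3) [-+-] → (1.22002, -0.316202, -0.1023)–(1.3723, 0, -0.1023)  len=0.3510
  (v27,v3,v24) [--+] → (1.4165, -1.26911, -0.1023)–(1.26422, -1.58532, -0.1023)  len=0.3510
  (v24,v3,v0) [+-+] → (1.4165, -1.26911, -0.1023)–(2.0277, 0, -0.1023)  len=1.4086

Chained into 2 loop(s):
  loop 1: 14 segments, perimeter = 8.3358
  loop 2: 14 segments, perimeter = 12.3170
Total perimeter = 20.653
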